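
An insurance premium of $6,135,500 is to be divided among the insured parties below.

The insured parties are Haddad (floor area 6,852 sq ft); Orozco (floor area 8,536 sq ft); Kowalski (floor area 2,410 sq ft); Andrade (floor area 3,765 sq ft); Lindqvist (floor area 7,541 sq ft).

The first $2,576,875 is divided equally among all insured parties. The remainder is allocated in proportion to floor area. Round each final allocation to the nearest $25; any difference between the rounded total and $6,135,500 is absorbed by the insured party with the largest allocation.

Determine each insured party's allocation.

Haddad: $1,353,200 · Orozco: $1,559,100 · Kowalski: $810,050 · Andrade: $975,725 · Lindqvist: $1,437,425

Equal tier: $2,576,875 ÷ 5 = $515,375 apiece.
Remainder $3,558,625 by floor area (total 29,104): Haddad 837,812.62 → $837,825; Orozco 1,043,719.87 → $1,043,725; Kowalski 294,677.24 → $294,675; Andrade 460,356.76 → $460,350; Lindqvist 922,058.52 → $922,050.
Totals: Haddad $515,375 + $837,825 = $1,353,200; Orozco $515,375 + $1,043,725 = $1,559,100; Kowalski $515,375 + $294,675 = $810,050; Andrade $515,375 + $460,350 = $975,725; Lindqvist $515,375 + $922,050 = $1,437,425.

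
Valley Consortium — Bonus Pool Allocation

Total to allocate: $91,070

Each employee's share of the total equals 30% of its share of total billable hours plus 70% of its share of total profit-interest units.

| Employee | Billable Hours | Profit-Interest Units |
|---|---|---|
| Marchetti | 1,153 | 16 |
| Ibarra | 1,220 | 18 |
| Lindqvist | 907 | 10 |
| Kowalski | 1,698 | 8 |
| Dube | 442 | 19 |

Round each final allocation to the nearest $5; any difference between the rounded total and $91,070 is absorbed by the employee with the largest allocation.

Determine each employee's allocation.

Marchetti: $20,180 · Ibarra: $22,310 · Lindqvist: $13,550 · Kowalski: $15,740 · Dube: $19,290

Totals — billable hours 5,420, profit-interest units 71.
Blended shares (30% billable hours + 70% profit-interest units): Marchetti 0.2216; Ibarra 0.2450; Lindqvist 0.1488; Kowalski 0.1729; Dube 0.2118.
Pro-rata amounts: Marchetti 20,177.99; Ibarra 22,311.46; Lindqvist 13,550.72; Kowalski 15,742.22; Dube 19,287.61.
Rounded to nearest $5: Marchetti $20,180; Ibarra $22,310; Lindqvist $13,550; Kowalski $15,740; Dube $19,290. Sum = $91,070.
No rounding difference to absorb.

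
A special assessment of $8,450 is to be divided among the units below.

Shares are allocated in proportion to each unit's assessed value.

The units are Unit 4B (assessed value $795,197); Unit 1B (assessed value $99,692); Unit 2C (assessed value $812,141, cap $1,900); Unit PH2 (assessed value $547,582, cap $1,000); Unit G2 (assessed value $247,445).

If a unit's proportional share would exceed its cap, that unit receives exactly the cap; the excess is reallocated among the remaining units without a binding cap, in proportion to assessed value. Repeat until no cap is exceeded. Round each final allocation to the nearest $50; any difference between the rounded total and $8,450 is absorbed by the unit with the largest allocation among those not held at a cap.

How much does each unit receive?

Unit 4B: $3,850 · Unit 1B: $500 · Unit 2C: $1,900 · Unit PH2: $1,000 · Unit G2: $1,200

Total assessed value = 2,502,057.
Unconstrained shares: Unit 4B 2,685.56; Unit 1B 336.68; Unit 2C 2,742.78; Unit PH2 1,849.31; Unit G2 835.68.
Cap binds for Unit 2C ($1,900), Unit PH2 ($1,000); balance $5,550 reallocated over remaining assessed value 1,142,334.
Remaining shares: Unit 4B 3,863.44 → $3,850; Unit 1B 484.35 → $500; Unit G2 1,202.21 → $1,200.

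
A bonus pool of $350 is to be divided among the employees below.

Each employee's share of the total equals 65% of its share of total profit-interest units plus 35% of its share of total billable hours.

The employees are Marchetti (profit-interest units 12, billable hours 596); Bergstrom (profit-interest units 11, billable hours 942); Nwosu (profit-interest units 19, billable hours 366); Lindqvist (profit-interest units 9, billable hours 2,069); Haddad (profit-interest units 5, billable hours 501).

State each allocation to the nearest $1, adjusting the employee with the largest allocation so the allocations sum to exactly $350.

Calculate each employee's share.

Totals — profit-interest units 56, billable hours 4,474.
Blended shares (65% profit-interest units + 35% billable hours): Marchetti 0.1859; Bergstrom 0.2014; Nwosu 0.2492; Lindqvist 0.2663; Haddad 0.0972.
Raw shares: Marchetti 65.07; Bergstrom 70.48; Nwosu 87.21; Lindqvist 93.21; Haddad 34.03.
Rounded to nearest $1: Marchetti $65; Bergstrom $70; Nwosu $87; Lindqvist $93; Haddad $34. Sum = $349.
Difference $350 − $349 = +$1 applied to largest allocation (Lindqvist): Lindqvist becomes $94.

Marchetti: $65; Bergstrom: $70; Nwosu: $87; Lindqvist: $94; Haddad: $34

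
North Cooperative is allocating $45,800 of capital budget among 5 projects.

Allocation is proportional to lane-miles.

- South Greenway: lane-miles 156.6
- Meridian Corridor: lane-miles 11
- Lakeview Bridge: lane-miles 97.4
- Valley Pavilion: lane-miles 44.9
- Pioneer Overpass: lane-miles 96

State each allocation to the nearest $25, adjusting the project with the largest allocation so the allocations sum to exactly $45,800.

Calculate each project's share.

South Greenway: $17,650 · Meridian Corridor: $1,250 · Lakeview Bridge: $11,000 · Valley Pavilion: $5,075 · Pioneer Overpass: $10,825

Total lane-miles = 405.9.
Raw shares: South Greenway 156.6/405.9 × $45,800 = 17,670.07; Meridian Corridor 11/405.9 × $45,800 = 1,241.19; Lakeview Bridge 97.4/405.9 × $45,800 = 10,990.19; Valley Pavilion 44.9/405.9 × $45,800 = 5,066.32; Pioneer Overpass 96/405.9 × $45,800 = 10,832.22.
Rounded to nearest $25: South Greenway $17,675; Meridian Corridor $1,250; Lakeview Bridge $11,000; Valley Pavilion $5,075; Pioneer Overpass $10,825. Sum = $45,825.
Difference $45,800 − $45,825 = −$25 applied to largest allocation (South Greenway): South Greenway becomes $17,650.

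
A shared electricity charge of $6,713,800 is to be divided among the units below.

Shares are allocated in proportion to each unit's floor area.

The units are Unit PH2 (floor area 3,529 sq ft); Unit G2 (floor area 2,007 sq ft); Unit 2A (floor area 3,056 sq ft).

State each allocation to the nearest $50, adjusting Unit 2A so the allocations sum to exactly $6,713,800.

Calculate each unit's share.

Total floor area = 8,592.
Raw shares: Unit PH2 3,529/8,592 × $6,713,800 = 2,757,565.20; Unit G2 2,007/8,592 × $6,713,800 = 1,568,272.42; Unit 2A 3,056/8,592 × $6,713,800 = 2,387,962.38.
At nearest $50: Unit PH2 $2,757,550; Unit G2 $1,568,250; Unit 2A $2,387,950. Sum = $6,713,750.
Difference $6,713,800 − $6,713,750 = +$50 applied to Unit 2A: Unit 2A becomes $2,388,000.

Unit PH2: $2,757,550 | Unit G2: $1,568,250 | Unit 2A: $2,388,000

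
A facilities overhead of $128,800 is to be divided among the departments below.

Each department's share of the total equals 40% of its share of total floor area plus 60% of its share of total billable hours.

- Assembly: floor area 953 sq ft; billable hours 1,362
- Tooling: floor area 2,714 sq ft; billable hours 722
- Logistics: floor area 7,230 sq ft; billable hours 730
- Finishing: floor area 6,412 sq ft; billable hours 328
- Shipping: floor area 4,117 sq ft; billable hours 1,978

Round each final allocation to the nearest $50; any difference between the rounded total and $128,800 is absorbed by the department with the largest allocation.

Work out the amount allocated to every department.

Assembly: $22,850 · Tooling: $17,400 · Logistics: $28,400 · Finishing: $20,350 · Shipping: $39,800

Totals — floor area 21,426, billable hours 5,120.
Composite weights (40% floor area + 60% billable hours): Assembly 0.1774; Tooling 0.1353; Logistics 0.2205; Finishing 0.1581; Shipping 0.3087.
Proportional shares: Assembly 22,849.23; Tooling 17,423.65; Logistics 28,403.37; Finishing 20,368.76; Shipping 39,754.99.
After rounding ($50): Assembly $22,850; Tooling $17,400; Logistics $28,400; Finishing $20,350; Shipping $39,750. Sum = $128,750.
Difference $128,800 − $128,750 = +$50 applied to largest allocation (Shipping): Shipping becomes $39,800.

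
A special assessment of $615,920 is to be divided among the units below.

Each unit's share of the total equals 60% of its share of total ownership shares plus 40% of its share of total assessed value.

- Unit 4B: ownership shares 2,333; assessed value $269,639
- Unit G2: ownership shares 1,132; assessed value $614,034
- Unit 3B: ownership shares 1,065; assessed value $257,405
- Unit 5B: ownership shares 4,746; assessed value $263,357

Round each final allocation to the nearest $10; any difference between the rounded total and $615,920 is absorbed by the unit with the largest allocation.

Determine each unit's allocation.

Unit 4B: $140,250 · Unit G2: $152,810 · Unit 3B: $87,580 · Unit 5B: $235,280

Totals — ownership shares 9,276, assessed value 1,404,435.
Blended shares (60% ownership shares + 40% assessed value): Unit 4B 0.2277; Unit G2 0.2481; Unit 3B 0.1422; Unit 5B 0.3820.
Proportional shares: Unit 4B 140,246.21; Unit G2 152,813.14; Unit 3B 87,583.51; Unit 5B 235,277.14.
At nearest $10: Unit 4B $140,250; Unit G2 $152,810; Unit 3B $87,580; Unit 5B $235,280. Sum = $615,920.
No rounding difference to absorb.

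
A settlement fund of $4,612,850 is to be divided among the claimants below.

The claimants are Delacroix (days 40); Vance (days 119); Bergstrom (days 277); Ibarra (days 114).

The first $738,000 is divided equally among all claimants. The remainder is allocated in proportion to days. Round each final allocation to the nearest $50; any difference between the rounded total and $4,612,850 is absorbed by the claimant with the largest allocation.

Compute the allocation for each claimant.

Equal tier: $738,000 ÷ 4 = $184,500 apiece.
Remainder $3,874,850 by days (total 550): Delacroix 281,807.27 → $281,800; Vance 838,376.64 → $838,400; Bergstrom 1,951,515.36 → $1,951,500; Ibarra 803,150.73 → $803,150.
Totals: Delacroix $184,500 + $281,800 = $466,300; Vance $184,500 + $838,400 = $1,022,900; Bergstrom $184,500 + $1,951,500 = $2,136,000; Ibarra $184,500 + $803,150 = $987,650.

Delacroix: $466,300 | Vance: $1,022,900 | Bergstrom: $2,136,000 | Ibarra: $987,650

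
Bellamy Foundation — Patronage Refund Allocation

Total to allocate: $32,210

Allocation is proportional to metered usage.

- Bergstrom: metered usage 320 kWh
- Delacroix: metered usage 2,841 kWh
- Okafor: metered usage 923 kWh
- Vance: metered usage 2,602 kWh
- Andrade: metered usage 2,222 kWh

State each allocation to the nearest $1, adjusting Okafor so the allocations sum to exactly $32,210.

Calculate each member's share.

Bergstrom: $1,157 · Delacroix: $10,273 · Okafor: $3,338 · Vance: $9,408 · Andrade: $8,034

Metered usage total: 8,908.
Raw shares: Bergstrom 320/8,908 × $32,210 = 1,157.07; Delacroix 2,841/8,908 × $32,210 = 10,272.63; Okafor 923/8,908 × $32,210 = 3,337.43; Vance 2,602/8,908 × $32,210 = 9,408.44; Andrade 2,222/8,908 × $32,210 = 8,034.42.
At nearest $1: Bergstrom $1,157; Delacroix $10,273; Okafor $3,337; Vance $9,408; Andrade $8,034. Sum = $32,209.
Difference $32,210 − $32,209 = +$1 applied to Okafor: Okafor becomes $3,338.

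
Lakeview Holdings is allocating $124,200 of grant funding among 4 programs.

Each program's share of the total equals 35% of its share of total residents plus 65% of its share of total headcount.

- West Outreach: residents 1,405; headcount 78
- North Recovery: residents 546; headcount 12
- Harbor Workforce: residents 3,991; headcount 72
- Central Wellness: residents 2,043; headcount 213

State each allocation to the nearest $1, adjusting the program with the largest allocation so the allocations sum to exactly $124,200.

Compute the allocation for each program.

West Outreach: $24,441 | North Recovery: $5,556 | Harbor Workforce: $37,227 | Central Wellness: $56,976

Residents total 7,985; headcount total 375.
Combined weights (35% residents + 65% headcount): West Outreach 0.1968; North Recovery 0.0447; Harbor Workforce 0.2997; Central Wellness 0.4587.
Unrounded shares: West Outreach 24,440.60; North Recovery 5,555.76; Harbor Workforce 37,226.99; Central Wellness 56,976.65.
After rounding ($1): West Outreach $24,441; North Recovery $5,556; Harbor Workforce $37,227; Central Wellness $56,977. Sum = $124,201.
Difference $124,200 − $124,201 = −$1 applied to largest allocation (Central Wellness): Central Wellness becomes $56,976.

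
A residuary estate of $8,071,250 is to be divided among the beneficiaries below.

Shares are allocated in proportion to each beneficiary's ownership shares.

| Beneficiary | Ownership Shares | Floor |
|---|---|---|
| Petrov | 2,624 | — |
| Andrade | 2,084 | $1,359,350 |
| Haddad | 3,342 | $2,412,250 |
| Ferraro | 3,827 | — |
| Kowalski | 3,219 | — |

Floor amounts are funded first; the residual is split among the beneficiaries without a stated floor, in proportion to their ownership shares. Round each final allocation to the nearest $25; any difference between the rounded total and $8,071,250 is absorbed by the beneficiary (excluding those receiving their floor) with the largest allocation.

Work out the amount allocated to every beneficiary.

Petrov: $1,166,725; Andrade: $1,359,350; Haddad: $2,412,250; Ferraro: $1,701,625; Kowalski: $1,431,300

Guaranteed amounts: Andrade $1,359,350; Haddad $2,412,250. Remaining pool $4,299,650.
Remaining pool split over remaining ownership shares 9,670: Petrov 1,166,730.26 → $1,166,725; Ferraro 1,701,629.84 → $1,701,625; Kowalski 1,431,289.90 → $1,431,300.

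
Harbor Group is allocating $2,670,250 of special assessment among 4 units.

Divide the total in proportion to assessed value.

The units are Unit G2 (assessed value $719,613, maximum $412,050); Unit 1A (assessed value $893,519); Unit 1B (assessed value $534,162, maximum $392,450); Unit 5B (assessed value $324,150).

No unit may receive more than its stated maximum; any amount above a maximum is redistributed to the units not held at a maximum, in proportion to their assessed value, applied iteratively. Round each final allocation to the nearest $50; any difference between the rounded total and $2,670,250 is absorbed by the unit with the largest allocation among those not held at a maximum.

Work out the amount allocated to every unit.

Sum of assessed value: 2,471,444.
Unconstrained shares: Unit G2 777,499.56; Unit 1A 965,394.77; Unit 1B 577,130.65; Unit 5B 350,225.03.
Cap binds for Unit G2 ($412,050), Unit 1B ($392,450); residual $1,865,750 reallocated over remaining assessed value 1,217,669.
Redistributed shares: Unit 1A 1,369,077.37 → $1,369,100; Unit 5B 496,672.63 → $496,650.

Unit G2: $412,050 | Unit 1A: $1,369,100 | Unit 1B: $392,450 | Unit 5B: $496,650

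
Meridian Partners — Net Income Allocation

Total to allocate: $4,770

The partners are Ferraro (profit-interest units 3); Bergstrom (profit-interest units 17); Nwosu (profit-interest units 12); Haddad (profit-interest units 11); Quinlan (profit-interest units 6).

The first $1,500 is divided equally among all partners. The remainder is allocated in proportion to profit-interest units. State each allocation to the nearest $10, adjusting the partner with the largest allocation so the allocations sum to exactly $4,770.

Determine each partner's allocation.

$1,500 shared equally gives $300 per partner.
Remainder $3,270 by profit-interest units (total 49): Ferraro 200.20 → $200; Bergstrom 1,134.49 → $1,130; Nwosu 800.82 → $800; Haddad 734.08 → $730; Quinlan 400.41 → $400.
Rounding difference +$10 on remainder applied to Bergstrom.
Totals: Ferraro $300 + $200 = $500; Bergstrom $300 + $1,140 = $1,440; Nwosu $300 + $800 = $1,100; Haddad $300 + $730 = $1,030; Quinlan $300 + $400 = $700.

Ferraro: $500 | Bergstrom: $1,440 | Nwosu: $1,100 | Haddad: $1,030 | Quinlan: $700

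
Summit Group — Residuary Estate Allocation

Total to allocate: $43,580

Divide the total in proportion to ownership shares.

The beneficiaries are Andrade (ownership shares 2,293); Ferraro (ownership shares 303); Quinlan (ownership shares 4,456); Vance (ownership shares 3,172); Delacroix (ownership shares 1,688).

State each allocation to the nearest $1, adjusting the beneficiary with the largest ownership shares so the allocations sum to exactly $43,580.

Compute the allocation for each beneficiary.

Sum of ownership shares: 11,912.
Pro-rata amounts: Andrade 2,293/11,912 × $43,580 = 8,388.93; Ferraro 303/11,912 × $43,580 = 1,108.52; Quinlan 4,456/11,912 × $43,580 = 16,302.26; Vance 3,172/11,912 × $43,580 = 11,604.75; Delacroix 1,688/11,912 × $43,580 = 6,175.54.
After rounding ($1): Andrade $8,389; Ferraro $1,109; Quinlan $16,302; Vance $11,605; Delacroix $6,176. Sum = $43,581.
Difference $43,580 − $43,581 = −$1 applied to largest ownership shares (Quinlan): Quinlan becomes $16,301.

Andrade: $8,389; Ferraro: $1,109; Quinlan: $16,301; Vance: $11,605; Delacroix: $6,176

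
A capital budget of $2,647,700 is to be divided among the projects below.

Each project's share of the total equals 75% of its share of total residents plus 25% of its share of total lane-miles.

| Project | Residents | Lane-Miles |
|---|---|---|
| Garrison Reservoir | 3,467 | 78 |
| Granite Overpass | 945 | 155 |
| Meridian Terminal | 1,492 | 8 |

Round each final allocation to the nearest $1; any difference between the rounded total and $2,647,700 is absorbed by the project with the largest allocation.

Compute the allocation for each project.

Garrison Reservoir: $1,380,338 · Granite Overpass: $743,564 · Meridian Terminal: $523,798

Totals — residents 5,904, lane-miles 241.
Composite weights (75% residents + 25% lane-miles): Garrison Reservoir 0.5213; Granite Overpass 0.2808; Meridian Terminal 0.1978.
Pro-rata amounts: Garrison Reservoir 1,380,337.65; Granite Overpass 743,564.48; Meridian Terminal 523,797.87.
After rounding ($1): Garrison Reservoir $1,380,338; Granite Overpass $743,564; Meridian Terminal $523,798. Sum = $2,647,700.
No rounding difference to absorb.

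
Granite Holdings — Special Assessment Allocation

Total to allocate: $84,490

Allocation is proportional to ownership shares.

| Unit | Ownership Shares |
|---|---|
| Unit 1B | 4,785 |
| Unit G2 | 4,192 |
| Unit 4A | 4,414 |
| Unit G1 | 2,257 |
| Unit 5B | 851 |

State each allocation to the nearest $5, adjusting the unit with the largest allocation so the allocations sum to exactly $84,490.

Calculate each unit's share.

Ownership shares total: 16,499.
Raw shares: Unit 1B 4,785/16,499 × $84,490 = 24,503.59; Unit G2 4,192/16,499 × $84,490 = 21,466.88; Unit 4A 4,414/16,499 × $84,490 = 22,603.73; Unit G1 2,257/16,499 × $84,490 = 11,557.91; Unit 5B 851/16,499 × $84,490 = 4,357.90.
Rounded to nearest $5: Unit 1B $24,505; Unit G2 $21,465; Unit 4A $22,605; Unit G1 $11,560; Unit 5B $4,360. Sum = $84,495.
Difference $84,490 − $84,495 = −$5 applied to largest allocation (Unit 1B): Unit 1B becomes $24,500.

Unit 1B: $24,500 | Unit G2: $21,465 | Unit 4A: $22,605 | Unit G1: $11,560 | Unit 5B: $4,360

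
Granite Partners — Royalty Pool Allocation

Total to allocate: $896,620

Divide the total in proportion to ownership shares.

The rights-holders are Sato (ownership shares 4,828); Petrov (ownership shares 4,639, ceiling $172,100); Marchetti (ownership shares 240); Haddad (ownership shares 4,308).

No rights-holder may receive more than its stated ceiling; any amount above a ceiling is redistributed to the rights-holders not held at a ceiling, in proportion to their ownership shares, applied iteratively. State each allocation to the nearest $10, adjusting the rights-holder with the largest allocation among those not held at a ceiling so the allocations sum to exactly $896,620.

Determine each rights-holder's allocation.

Total ownership shares = 14,015.
Unconstrained shares: Sato 308,874.87; Petrov 296,783.46; Marchetti 15,354.18; Haddad 275,607.49.
Held at cap: Petrov ($172,100); balance $724,520 reallocated over remaining ownership shares 9,376.
Shares after redistribution: Sato 373,078.34 → $373,080; Marchetti 18,545.73 → $18,550; Haddad 332,895.92 → $332,900.
Rounding difference −$10 applied to Sato → $373,070.

Sato: $373,070 · Petrov: $172,100 · Marchetti: $18,550 · Haddad: $332,900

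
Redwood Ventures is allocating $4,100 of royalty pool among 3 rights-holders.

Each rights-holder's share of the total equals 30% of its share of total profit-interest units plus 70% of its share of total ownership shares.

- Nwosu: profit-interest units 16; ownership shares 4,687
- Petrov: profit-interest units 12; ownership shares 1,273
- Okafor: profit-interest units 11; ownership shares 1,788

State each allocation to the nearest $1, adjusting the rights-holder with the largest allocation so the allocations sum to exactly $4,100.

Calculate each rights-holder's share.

Profit-interest units total 39; ownership shares total 7,748.
Blended shares (30% profit-interest units + 70% ownership shares): Nwosu 0.5465; Petrov 0.2073; Okafor 0.2462.
Unrounded shares: Nwosu 2,240.77; Petrov 850.00; Okafor 1,009.23.
After rounding ($1): Nwosu $2,241; Petrov $850; Okafor $1,009. Sum = $4,100.
Sum already equals the total — no adjustment.

Nwosu: $2,241 | Petrov: $850 | Okafor: $1,009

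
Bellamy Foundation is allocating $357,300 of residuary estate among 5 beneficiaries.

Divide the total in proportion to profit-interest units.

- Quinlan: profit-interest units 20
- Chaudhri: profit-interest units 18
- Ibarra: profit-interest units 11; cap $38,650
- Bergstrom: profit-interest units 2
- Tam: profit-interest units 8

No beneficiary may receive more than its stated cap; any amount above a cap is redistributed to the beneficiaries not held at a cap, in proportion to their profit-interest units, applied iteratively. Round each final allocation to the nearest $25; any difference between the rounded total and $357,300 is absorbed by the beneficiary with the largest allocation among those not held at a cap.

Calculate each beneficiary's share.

Total profit-interest units = 59.
Proportional shares (ignoring caps): Quinlan 121,118.64; Chaudhri 109,006.78; Ibarra 66,615.25; Bergstrom 12,111.86; Tam 48,447.46.
Held at cap: Ibarra ($38,650); balance $318,650 reallocated over remaining profit-interest units 48.
Redistributed shares: Quinlan 132,770.83 → $132,775; Chaudhri 119,493.75 → $119,500; Bergstrom 13,277.08 → $13,275; Tam 53,108.33 → $53,100.

Quinlan: $132,775; Chaudhri: $119,500; Ibarra: $38,650; Bergstrom: $13,275; Tam: $53,100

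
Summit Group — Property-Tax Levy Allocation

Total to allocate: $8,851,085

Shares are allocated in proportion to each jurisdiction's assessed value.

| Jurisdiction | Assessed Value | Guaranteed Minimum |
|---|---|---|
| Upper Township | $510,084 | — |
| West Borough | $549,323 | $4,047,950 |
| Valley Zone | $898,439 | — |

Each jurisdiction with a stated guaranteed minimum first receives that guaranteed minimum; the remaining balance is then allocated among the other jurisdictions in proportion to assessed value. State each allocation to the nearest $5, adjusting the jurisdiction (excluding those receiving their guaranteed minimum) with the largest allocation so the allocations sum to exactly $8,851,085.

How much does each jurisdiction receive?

Minimums first: West Borough $4,047,950. Balance $4,803,135.
Balance split over remaining assessed value 1,408,523: Upper Township 1,739,412.36 → $1,739,410; Valley Zone 3,063,722.64 → $3,063,725.

Upper Township: $1,739,410; West Borough: $4,047,950; Valley Zone: $3,063,725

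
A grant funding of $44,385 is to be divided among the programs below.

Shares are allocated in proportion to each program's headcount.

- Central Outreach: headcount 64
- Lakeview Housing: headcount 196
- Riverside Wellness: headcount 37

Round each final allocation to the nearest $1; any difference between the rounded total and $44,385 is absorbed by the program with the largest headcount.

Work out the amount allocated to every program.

Sum of headcount: 297.
Unrounded shares: Central Outreach 64/297 × $44,385 = 9,564.44; Lakeview Housing 196/297 × $44,385 = 29,291.11; Riverside Wellness 37/297 × $44,385 = 5,529.44.
After rounding ($1): Central Outreach $9,564; Lakeview Housing $29,291; Riverside Wellness $5,529. Sum = $44,384.
Difference $44,385 − $44,384 = +$1 applied to largest headcount (Lakeview Housing): Lakeview Housing becomes $29,292.

Central Outreach: $9,564 · Lakeview Housing: $29,292 · Riverside Wellness: $5,529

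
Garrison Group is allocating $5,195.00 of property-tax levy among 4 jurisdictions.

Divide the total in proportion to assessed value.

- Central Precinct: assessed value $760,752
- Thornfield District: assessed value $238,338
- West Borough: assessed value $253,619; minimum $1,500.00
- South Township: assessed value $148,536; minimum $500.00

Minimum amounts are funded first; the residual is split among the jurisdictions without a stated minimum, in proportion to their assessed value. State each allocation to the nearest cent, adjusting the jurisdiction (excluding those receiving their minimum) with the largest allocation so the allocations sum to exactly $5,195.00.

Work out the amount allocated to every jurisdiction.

Minimums first: West Borough $1,500.00; South Township $500.00. Balance $3,195.00.
Balance split over remaining assessed value 999,090: Central Precinct 2,432.8165 → $2,432.82; Thornfield District 762.1835 → $762.18.

Central Precinct: $2,432.82; Thornfield District: $762.18; West Borough: $1,500.00; South Township: $500.00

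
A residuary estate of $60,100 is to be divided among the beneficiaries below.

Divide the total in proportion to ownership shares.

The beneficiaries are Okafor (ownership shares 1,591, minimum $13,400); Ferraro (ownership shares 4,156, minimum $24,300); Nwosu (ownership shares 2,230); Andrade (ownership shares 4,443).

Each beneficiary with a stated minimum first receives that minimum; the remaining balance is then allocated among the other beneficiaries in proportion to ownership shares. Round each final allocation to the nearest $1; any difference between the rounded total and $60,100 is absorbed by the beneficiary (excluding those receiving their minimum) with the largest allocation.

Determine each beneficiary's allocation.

Okafor: $13,400 · Ferraro: $24,300 · Nwosu: $7,486 · Andrade: $14,914

Fund the minimums — Okafor $13,400; Ferraro $24,300. Balance $22,400.
Balance split over remaining ownership shares 6,673: Nwosu 7,485.69 → $7,486; Andrade 14,914.31 → $14,914.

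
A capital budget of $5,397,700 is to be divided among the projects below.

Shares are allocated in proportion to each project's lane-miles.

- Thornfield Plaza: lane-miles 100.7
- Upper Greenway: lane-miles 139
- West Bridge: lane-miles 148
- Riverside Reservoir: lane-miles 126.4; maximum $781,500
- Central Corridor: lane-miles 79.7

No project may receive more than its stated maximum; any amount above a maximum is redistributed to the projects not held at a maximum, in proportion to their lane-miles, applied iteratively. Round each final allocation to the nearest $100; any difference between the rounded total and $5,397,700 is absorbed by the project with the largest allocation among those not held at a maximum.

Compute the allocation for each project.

Thornfield Plaza: $994,500 | Upper Greenway: $1,372,800 | West Bridge: $1,461,800 | Riverside Reservoir: $781,500 | Central Corridor: $787,100

Combined lane-miles = 593.8.
Unconstrained shares: Thornfield Plaza 915,372.84; Upper Greenway 1,263,523.58; West Bridge 1,345,334.46; Riverside Reservoir 1,148,988.35; Central Corridor 724,480.78.
Capped: Riverside Reservoir ($781,500); residual $4,616,200 reallocated over remaining lane-miles 467.4.
Shares after redistribution: Thornfield Plaza 994,547.15 → $994,500; Upper Greenway 1,372,810.87 → $1,372,800; West Bridge 1,461,697.90 → $1,461,700; Central Corridor 787,144.07 → $787,100.
Rounding difference +$100 applied to West Bridge → $1,461,800.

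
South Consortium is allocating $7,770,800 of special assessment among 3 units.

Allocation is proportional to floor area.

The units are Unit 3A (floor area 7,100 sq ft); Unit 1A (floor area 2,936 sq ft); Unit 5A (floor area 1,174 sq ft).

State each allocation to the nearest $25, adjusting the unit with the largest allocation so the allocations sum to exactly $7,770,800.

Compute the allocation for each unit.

Unit 3A: $4,921,725; Unit 1A: $2,035,250; Unit 5A: $813,825

Combined floor area = 11,210.
Proportional shares: Unit 3A 7,100/11,210 × $7,770,800 = 4,921,737.73; Unit 1A 2,936/11,210 × $7,770,800 = 2,035,242.53; Unit 5A 1,174/11,210 × $7,770,800 = 813,819.73.
Rounded to nearest $25: Unit 3A $4,921,750; Unit 1A $2,035,250; Unit 5A $813,825. Sum = $7,770,825.
Difference $7,770,800 − $7,770,825 = −$25 applied to largest allocation (Unit 3A): Unit 3A becomes $4,921,725.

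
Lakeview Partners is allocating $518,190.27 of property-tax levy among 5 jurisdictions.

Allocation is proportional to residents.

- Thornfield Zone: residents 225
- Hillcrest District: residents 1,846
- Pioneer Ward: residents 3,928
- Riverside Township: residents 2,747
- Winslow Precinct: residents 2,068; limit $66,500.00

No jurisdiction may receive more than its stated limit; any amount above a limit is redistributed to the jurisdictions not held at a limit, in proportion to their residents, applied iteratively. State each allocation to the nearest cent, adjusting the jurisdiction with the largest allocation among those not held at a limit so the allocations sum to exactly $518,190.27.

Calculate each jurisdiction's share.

Total residents = 10,814.
Proportional shares (ignoring caps): Thornfield Zone 10,781.6544; Hillcrest District 88,457.4846; Pioneer Ward 188,223.7267; Riverside Township 131,632.0207; Winslow Precinct 99,095.3836.
Cap binds for Winslow Precinct ($66,500.00); residual $451,690.27 reallocated over remaining residents 8,746.
Shares after redistribution: Thornfield Zone 11,620.2048 → $11,620.20; Hillcrest District 95,337.3243 → $95,337.32; Pioneer Ward 202,862.9523 → $202,862.95; Riverside Township 141,869.7887 → $141,869.79.
Rounding difference +$0.01 applied to Pioneer Ward → $202,862.96.

Thornfield Zone: $11,620.20 | Hillcrest District: $95,337.32 | Pioneer Ward: $202,862.96 | Riverside Township: $141,869.79 | Winslow Precinct: $66,500.00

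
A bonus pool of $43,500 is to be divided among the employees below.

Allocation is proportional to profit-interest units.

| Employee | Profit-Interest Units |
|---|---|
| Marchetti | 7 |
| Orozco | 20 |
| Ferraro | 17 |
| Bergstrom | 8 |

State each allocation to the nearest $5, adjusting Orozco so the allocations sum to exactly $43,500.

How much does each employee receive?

Profit-interest units total: 52.
Proportional shares: Marchetti 7/52 × $43,500 = 5,855.77; Orozco 20/52 × $43,500 = 16,730.77; Ferraro 17/52 × $43,500 = 14,221.15; Bergstrom 8/52 × $43,500 = 6,692.31.
After rounding ($5): Marchetti $5,855; Orozco $16,730; Ferraro $14,220; Bergstrom $6,690. Sum = $43,495.
Difference $43,500 − $43,495 = +$5 applied to Orozco: Orozco becomes $16,735.

Marchetti: $5,855; Orozco: $16,735; Ferraro: $14,220; Bergstrom: $6,690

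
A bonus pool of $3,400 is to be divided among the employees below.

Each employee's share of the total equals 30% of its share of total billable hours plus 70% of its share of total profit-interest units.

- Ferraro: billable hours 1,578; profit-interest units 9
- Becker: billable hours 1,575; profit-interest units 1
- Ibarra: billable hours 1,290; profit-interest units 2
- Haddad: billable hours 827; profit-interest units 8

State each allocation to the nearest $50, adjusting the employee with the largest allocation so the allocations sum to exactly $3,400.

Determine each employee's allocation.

Totals — billable hours 5,270, profit-interest units 20.
Combined weights (30% billable hours + 70% profit-interest units): Ferraro 0.4048; Becker 0.1247; Ibarra 0.1434; Haddad 0.3271.
Proportional shares: Ferraro 1,376.42; Becker 423.84; Ibarra 487.68; Haddad 1,112.06.
After rounding ($50): Ferraro $1,400; Becker $400; Ibarra $500; Haddad $1,100. Sum = $3,400.
No rounding difference to absorb.

Ferraro: $1,400 · Becker: $400 · Ibarra: $500 · Haddad: $1,100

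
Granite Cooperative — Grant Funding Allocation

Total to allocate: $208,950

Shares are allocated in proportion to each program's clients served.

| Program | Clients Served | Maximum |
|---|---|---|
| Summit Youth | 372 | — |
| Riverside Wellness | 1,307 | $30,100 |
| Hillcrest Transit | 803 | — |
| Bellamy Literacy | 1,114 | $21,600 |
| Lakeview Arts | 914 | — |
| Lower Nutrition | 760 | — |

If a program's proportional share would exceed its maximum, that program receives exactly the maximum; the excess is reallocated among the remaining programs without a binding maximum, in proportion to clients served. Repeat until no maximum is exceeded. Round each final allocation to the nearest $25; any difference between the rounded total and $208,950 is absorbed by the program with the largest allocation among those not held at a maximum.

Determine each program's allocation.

Summit Youth: $20,525 · Riverside Wellness: $30,100 · Hillcrest Transit: $44,325 · Bellamy Literacy: $21,600 · Lakeview Arts: $50,450 · Lower Nutrition: $41,950

Total clients served = 5,270.
Unconstrained shares: Summit Youth 14,749.41; Riverside Wellness 51,821.19; Hillcrest Transit 31,838.11; Bellamy Literacy 44,168.94; Lakeview Arts 36,239.15; Lower Nutrition 30,133.21.
Cap binds for Riverside Wellness ($30,100), Bellamy Literacy ($21,600); balance $157,250 reallocated over remaining clients served 2,849.
Redistributed shares: Summit Youth 20,532.47 → $20,525; Hillcrest Transit 44,321.43 → $44,325; Lakeview Arts 50,448.05 → $50,450; Lower Nutrition 41,948.05 → $41,950.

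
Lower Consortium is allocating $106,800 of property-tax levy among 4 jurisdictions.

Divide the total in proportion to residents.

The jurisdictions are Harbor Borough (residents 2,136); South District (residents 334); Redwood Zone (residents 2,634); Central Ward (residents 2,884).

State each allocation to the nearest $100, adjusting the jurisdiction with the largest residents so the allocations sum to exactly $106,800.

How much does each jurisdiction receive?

Harbor Borough: $28,600 · South District: $4,500 · Redwood Zone: $35,200 · Central Ward: $38,500

Residents total: 7,988.
Pro-rata amounts: Harbor Borough 2,136/7,988 × $106,800 = 28,558.44; South District 334/7,988 × $106,800 = 4,465.60; Redwood Zone 2,634/7,988 × $106,800 = 35,216.73; Central Ward 2,884/7,988 × $106,800 = 38,559.24.
After rounding ($100): Harbor Borough $28,600; South District $4,500; Redwood Zone $35,200; Central Ward $38,600. Sum = $106,900.
Difference $106,800 − $106,900 = −$100 applied to largest residents (Central Ward): Central Ward becomes $38,500.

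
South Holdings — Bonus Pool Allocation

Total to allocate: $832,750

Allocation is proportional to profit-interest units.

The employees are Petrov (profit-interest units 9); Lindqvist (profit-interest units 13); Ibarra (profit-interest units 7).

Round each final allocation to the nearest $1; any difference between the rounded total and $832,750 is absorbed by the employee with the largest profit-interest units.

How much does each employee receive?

Profit-interest units total: 29.
Pro-rata amounts: Petrov 9/29 × $832,750 = 258,439.66; Lindqvist 13/29 × $832,750 = 373,301.72; Ibarra 7/29 × $832,750 = 201,008.62.
After rounding ($1): Petrov $258,440; Lindqvist $373,302; Ibarra $201,009. Sum = $832,751.
Difference $832,750 − $832,751 = −$1 applied to largest profit-interest units (Lindqvist): Lindqvist becomes $373,301.

Petrov: $258,440; Lindqvist: $373,301; Ibarra: $201,009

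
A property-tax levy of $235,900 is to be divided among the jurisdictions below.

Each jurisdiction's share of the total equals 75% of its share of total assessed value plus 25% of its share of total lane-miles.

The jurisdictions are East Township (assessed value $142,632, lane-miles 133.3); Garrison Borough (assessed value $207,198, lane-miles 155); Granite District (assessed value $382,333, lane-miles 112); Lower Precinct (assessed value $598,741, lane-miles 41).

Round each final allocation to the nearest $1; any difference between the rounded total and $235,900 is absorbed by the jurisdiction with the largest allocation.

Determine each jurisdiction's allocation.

Totals — assessed value 1,330,904, lane-miles 441.3.
Blended shares (75% assessed value + 25% lane-miles): East Township 0.1559; Garrison Borough 0.2046; Granite District 0.2789; Lower Precinct 0.3606.
Unrounded shares: East Township 36,775.03; Garrison Borough 48,258.15; Granite District 65,793.40; Lower Precinct 85,073.42.
Rounded to nearest $1: East Township $36,775; Garrison Borough $48,258; Granite District $65,793; Lower Precinct $85,073. Sum = $235,899.
Difference $235,900 − $235,899 = +$1 applied to largest allocation (Lower Precinct): Lower Precinct becomes $85,074.

East Township: $36,775 · Garrison Borough: $48,258 · Granite District: $65,793 · Lower Precinct: $85,074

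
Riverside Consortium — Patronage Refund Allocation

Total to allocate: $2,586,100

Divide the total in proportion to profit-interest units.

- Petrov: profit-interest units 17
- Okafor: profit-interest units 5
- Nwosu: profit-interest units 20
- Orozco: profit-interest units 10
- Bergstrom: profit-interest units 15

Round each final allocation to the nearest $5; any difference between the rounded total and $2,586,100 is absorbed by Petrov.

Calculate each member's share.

Combined profit-interest units = 67.
Proportional shares: Petrov 17/67 × $2,586,100 = 656,174.63; Okafor 5/67 × $2,586,100 = 192,992.54; Nwosu 20/67 × $2,586,100 = 771,970.15; Orozco 10/67 × $2,586,100 = 385,985.07; Bergstrom 15/67 × $2,586,100 = 578,977.61.
At nearest $5: Petrov $656,175; Okafor $192,995; Nwosu $771,970; Orozco $385,985; Bergstrom $578,980. Sum = $2,586,105.
Difference $2,586,100 − $2,586,105 = −$5 applied to Petrov: Petrov becomes $656,170.

Petrov: $656,170 | Okafor: $192,995 | Nwosu: $771,970 | Orozco: $385,985 | Bergstrom: $578,980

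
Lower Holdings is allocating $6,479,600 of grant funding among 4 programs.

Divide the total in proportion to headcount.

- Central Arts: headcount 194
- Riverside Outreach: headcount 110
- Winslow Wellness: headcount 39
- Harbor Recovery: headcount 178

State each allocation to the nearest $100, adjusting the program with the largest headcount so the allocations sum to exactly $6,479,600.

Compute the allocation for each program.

Headcount total: 194 + 110 + 39 + 178 = 521.
Pro-rata amounts: Central Arts 2,412,749.33; Riverside Outreach 1,368,053.74; Winslow Wellness 485,037.24; Harbor Recovery 2,213,759.69.
After rounding ($100): Central Arts $2,412,700; Riverside Outreach $1,368,100; Winslow Wellness $485,000; Harbor Recovery $2,213,800. Sum = $6,479,600.
Rounded total matches; no reconciliation needed.

Central Arts: $2,412,700 | Riverside Outreach: $1,368,100 | Winslow Wellness: $485,000 | Harbor Recovery: $2,213,800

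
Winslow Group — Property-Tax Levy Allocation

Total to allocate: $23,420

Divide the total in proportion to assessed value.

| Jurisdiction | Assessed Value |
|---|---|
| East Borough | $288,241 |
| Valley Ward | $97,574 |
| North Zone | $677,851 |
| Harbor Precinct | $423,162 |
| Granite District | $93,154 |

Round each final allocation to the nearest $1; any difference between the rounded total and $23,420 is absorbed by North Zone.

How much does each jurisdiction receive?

East Borough: $4,273 · Valley Ward: $1,446 · North Zone: $10,047 · Harbor Precinct: $6,273 · Granite District: $1,381

Sum of assessed value: 1,579,982.
Raw shares: East Borough 288,241/1,579,982 × $23,420 = 4,272.58; Valley Ward 97,574/1,579,982 × $23,420 = 1,446.33; North Zone 677,851/1,579,982 × $23,420 = 10,047.75; Harbor Precinct 423,162/1,579,982 × $23,420 = 6,272.51; Granite District 93,154/1,579,982 × $23,420 = 1,380.82.
Rounded to nearest $1: East Borough $4,273; Valley Ward $1,446; North Zone $10,048; Harbor Precinct $6,273; Granite District $1,381. Sum = $23,421.
Difference $23,420 − $23,421 = −$1 applied to North Zone: North Zone becomes $10,047.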